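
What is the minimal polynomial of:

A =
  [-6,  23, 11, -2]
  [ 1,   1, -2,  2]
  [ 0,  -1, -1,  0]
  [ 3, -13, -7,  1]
x^4 + 5*x^3

The characteristic polynomial is χ_A(x) = x^3*(x + 5), so the eigenvalues are known. The minimal polynomial is
  m_A(x) = Π_λ (x − λ)^{k_λ}
where k_λ is the size of the *largest* Jordan block for λ (equivalently, the smallest k with (A − λI)^k v = 0 for every generalised eigenvector v of λ).

  λ = -5: largest Jordan block has size 1, contributing (x + 5)
  λ = 0: largest Jordan block has size 3, contributing (x − 0)^3

So m_A(x) = x^3*(x + 5) = x^4 + 5*x^3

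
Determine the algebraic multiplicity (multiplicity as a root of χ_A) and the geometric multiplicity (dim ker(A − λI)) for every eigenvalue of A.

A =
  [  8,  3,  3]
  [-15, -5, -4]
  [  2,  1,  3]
λ = 2: alg = 3, geom = 1

Step 1 — factor the characteristic polynomial to read off the algebraic multiplicities:
  χ_A(x) = (x - 2)^3

Step 2 — compute geometric multiplicities via the rank-nullity identity g(λ) = n − rank(A − λI):
  rank(A − (2)·I) = 2, so dim ker(A − (2)·I) = n − 2 = 1

Summary:
  λ = 2: algebraic multiplicity = 3, geometric multiplicity = 1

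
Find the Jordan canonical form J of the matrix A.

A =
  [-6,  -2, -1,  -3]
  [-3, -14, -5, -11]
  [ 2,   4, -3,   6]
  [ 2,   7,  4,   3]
J_3(-5) ⊕ J_1(-5)

The characteristic polynomial is
  det(x·I − A) = x^4 + 20*x^3 + 150*x^2 + 500*x + 625 = (x + 5)^4

Eigenvalues and multiplicities (the geometric multiplicity of λ is n − rank(A − λI), which equals the number of Jordan blocks for λ):
  λ = -5: algebraic multiplicity = 4, geometric multiplicity = 2

Determining the block sizes for each eigenvalue:
  λ = -5: with am = 4 and gm = 2, the partition is not yet determined (e.g. several partitions of 4 into 2 parts exist). Let N = A − (-5)·I. Computing rank(N^1) = 2, rank(N^2) = 1, rank(N^3) = 0; the number of blocks of size ≥ j is rank(N^{j−1}) − rank(N^j), giving [2, 1, 1]. So we have 1 block(s) of size 3, 1 block(s) of size 1 → block sizes [3, 1]

Assembling the blocks gives a Jordan form
J =
  [-5,  1,  0,  0]
  [ 0, -5,  1,  0]
  [ 0,  0, -5,  0]
  [ 0,  0,  0, -5]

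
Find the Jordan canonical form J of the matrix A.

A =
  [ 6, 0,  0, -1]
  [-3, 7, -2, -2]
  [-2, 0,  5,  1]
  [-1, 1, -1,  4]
J_2(5) ⊕ J_2(6)

The characteristic polynomial is
  det(x·I − A) = x^4 - 22*x^3 + 181*x^2 - 660*x + 900 = (x - 6)^2*(x - 5)^2

Eigenvalues and multiplicities (the geometric multiplicity of λ is n − rank(A − λI), which equals the number of Jordan blocks for λ):
  λ = 5: algebraic multiplicity = 2, geometric multiplicity = 1
  λ = 6: algebraic multiplicity = 2, geometric multiplicity = 1

Determining the block sizes for each eigenvalue:
  λ = 5: one block (gm = 1), so the single block has size am = 2 → block sizes [2]
  λ = 6: one block (gm = 1), so the single block has size am = 2 → block sizes [2]

Assembling the blocks gives a Jordan form
J =
  [5, 1, 0, 0]
  [0, 5, 0, 0]
  [0, 0, 6, 1]
  [0, 0, 0, 6]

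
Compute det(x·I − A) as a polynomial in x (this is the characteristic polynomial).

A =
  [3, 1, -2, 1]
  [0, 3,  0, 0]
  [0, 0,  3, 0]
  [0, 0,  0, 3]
x^4 - 12*x^3 + 54*x^2 - 108*x + 81

Expanding det(x·I − A) (e.g. by cofactor expansion or by noting that A is similar to its Jordan form J, which has the same characteristic polynomial as A) gives
  χ_A(x) = x^4 - 12*x^3 + 54*x^2 - 108*x + 81
which factors as (x - 3)^4. The eigenvalues (with algebraic multiplicities) are λ = 3 with multiplicity 4.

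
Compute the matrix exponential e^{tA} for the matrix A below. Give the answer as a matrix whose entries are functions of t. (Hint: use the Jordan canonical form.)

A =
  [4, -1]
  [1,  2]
e^{tA} =
  [t*exp(3*t) + exp(3*t), -t*exp(3*t)]
  [t*exp(3*t), -t*exp(3*t) + exp(3*t)]

Strategy: write A = P · J · P⁻¹ where J is a Jordan canonical form, so e^{tA} = P · e^{tJ} · P⁻¹, and e^{tJ} can be computed block-by-block.

A has Jordan form
J =
  [3, 1]
  [0, 3]
(up to reordering of blocks).

Per-block formulas:
  For a 2×2 Jordan block J_2(3): exp(t · J_2(3)) = e^(3t)·(I + t·N), where N is the 2×2 nilpotent shift.

After assembling e^{tJ} and conjugating by P, we get:

e^{tA} =
  [t*exp(3*t) + exp(3*t), -t*exp(3*t)]
  [t*exp(3*t), -t*exp(3*t) + exp(3*t)]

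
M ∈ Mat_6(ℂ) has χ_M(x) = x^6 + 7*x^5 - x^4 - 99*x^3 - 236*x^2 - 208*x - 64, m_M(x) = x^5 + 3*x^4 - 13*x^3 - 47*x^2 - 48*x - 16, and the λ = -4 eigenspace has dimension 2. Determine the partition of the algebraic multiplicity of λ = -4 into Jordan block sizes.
Block sizes for λ = -4: [1, 1]

Step 1 — from the characteristic polynomial, algebraic multiplicity of λ = -4 is 2. From dim ker(M − (-4)·I) = 2, there are exactly 2 Jordan blocks for λ = -4.
Step 2 — from the minimal polynomial, the factor (x + 4) tells us the largest block for λ = -4 has size 1.
Step 3 — with total size 2, 2 blocks, and largest block 1, the block sizes (in nonincreasing order) are [1, 1].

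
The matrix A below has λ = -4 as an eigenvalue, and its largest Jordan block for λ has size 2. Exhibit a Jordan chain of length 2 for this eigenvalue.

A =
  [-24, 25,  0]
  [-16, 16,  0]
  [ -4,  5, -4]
A Jordan chain for λ = -4 of length 2:
v_1 = (-20, -16, -4)ᵀ
v_2 = (1, 0, 0)ᵀ

Let N = A − (-4)·I. We want v_2 with N^2 v_2 = 0 but N^1 v_2 ≠ 0; then v_{j-1} := N · v_j for j = 2, …, 2.

Pick v_2 = (1, 0, 0)ᵀ.
Then v_1 = N · v_2 = (-20, -16, -4)ᵀ.

Sanity check: (A − (-4)·I) v_1 = (0, 0, 0)ᵀ = 0. ✓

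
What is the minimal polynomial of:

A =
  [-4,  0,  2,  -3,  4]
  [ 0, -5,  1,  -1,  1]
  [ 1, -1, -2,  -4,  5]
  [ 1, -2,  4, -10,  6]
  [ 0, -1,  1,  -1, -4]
x^3 + 15*x^2 + 75*x + 125

The characteristic polynomial is χ_A(x) = (x + 5)^5, so the eigenvalues are known. The minimal polynomial is
  m_A(x) = Π_λ (x − λ)^{k_λ}
where k_λ is the size of the *largest* Jordan block for λ (equivalently, the smallest k with (A − λI)^k v = 0 for every generalised eigenvector v of λ).

  λ = -5: largest Jordan block has size 3, contributing (x + 5)^3

So m_A(x) = (x + 5)^3 = x^3 + 15*x^2 + 75*x + 125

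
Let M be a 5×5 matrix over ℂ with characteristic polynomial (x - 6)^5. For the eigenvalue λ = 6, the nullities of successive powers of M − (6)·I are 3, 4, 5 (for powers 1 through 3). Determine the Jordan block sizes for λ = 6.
Block sizes for λ = 6: [3, 1, 1]

From the dimensions of kernels of powers, the number of Jordan blocks of size at least j is d_j − d_{j−1} where d_j = dim ker(N^j) (with d_0 = 0). Computing the differences gives [3, 1, 1].
The number of blocks of size exactly k is (#blocks of size ≥ k) − (#blocks of size ≥ k + 1), so the partition is: 2 block(s) of size 1, 1 block(s) of size 3.
In nonincreasing order the block sizes are [3, 1, 1].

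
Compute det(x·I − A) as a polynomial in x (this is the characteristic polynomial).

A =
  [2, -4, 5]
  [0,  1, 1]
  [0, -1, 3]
x^3 - 6*x^2 + 12*x - 8

Expanding det(x·I − A) (e.g. by cofactor expansion or by noting that A is similar to its Jordan form J, which has the same characteristic polynomial as A) gives
  χ_A(x) = x^3 - 6*x^2 + 12*x - 8
which factors as (x - 2)^3. The eigenvalues (with algebraic multiplicities) are λ = 2 with multiplicity 3.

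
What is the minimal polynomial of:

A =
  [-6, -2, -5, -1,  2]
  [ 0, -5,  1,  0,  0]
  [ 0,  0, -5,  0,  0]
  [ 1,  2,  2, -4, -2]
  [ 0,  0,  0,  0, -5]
x^3 + 15*x^2 + 75*x + 125

The characteristic polynomial is χ_A(x) = (x + 5)^5, so the eigenvalues are known. The minimal polynomial is
  m_A(x) = Π_λ (x − λ)^{k_λ}
where k_λ is the size of the *largest* Jordan block for λ (equivalently, the smallest k with (A − λI)^k v = 0 for every generalised eigenvector v of λ).

  λ = -5: largest Jordan block has size 3, contributing (x + 5)^3

So m_A(x) = (x + 5)^3 = x^3 + 15*x^2 + 75*x + 125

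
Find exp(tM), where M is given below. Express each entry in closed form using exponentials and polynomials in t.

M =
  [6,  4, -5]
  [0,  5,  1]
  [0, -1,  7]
e^{tM} =
  [exp(6*t), t^2*exp(6*t)/2 + 4*t*exp(6*t), -t^2*exp(6*t)/2 - 5*t*exp(6*t)]
  [0, -t*exp(6*t) + exp(6*t), t*exp(6*t)]
  [0, -t*exp(6*t), t*exp(6*t) + exp(6*t)]

Strategy: write M = P · J · P⁻¹ where J is a Jordan canonical form, so e^{tM} = P · e^{tJ} · P⁻¹, and e^{tJ} can be computed block-by-block.

M has Jordan form
J =
  [6, 1, 0]
  [0, 6, 1]
  [0, 0, 6]
(up to reordering of blocks).

Per-block formulas:
  For a 3×3 Jordan block J_3(6): exp(t · J_3(6)) = e^(6t)·(I + t·N + (t^2/2)·N^2), where N is the 3×3 nilpotent shift.

After assembling e^{tJ} and conjugating by P, we get:

e^{tM} =
  [exp(6*t), t^2*exp(6*t)/2 + 4*t*exp(6*t), -t^2*exp(6*t)/2 - 5*t*exp(6*t)]
  [0, -t*exp(6*t) + exp(6*t), t*exp(6*t)]
  [0, -t*exp(6*t), t*exp(6*t) + exp(6*t)]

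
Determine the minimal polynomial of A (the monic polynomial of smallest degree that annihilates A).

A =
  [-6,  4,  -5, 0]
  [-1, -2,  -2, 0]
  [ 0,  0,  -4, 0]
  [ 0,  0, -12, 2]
x^4 + 10*x^3 + 24*x^2 - 32*x - 128

The characteristic polynomial is χ_A(x) = (x - 2)*(x + 4)^3, so the eigenvalues are known. The minimal polynomial is
  m_A(x) = Π_λ (x − λ)^{k_λ}
where k_λ is the size of the *largest* Jordan block for λ (equivalently, the smallest k with (A − λI)^k v = 0 for every generalised eigenvector v of λ).

  λ = -4: largest Jordan block has size 3, contributing (x + 4)^3
  λ = 2: largest Jordan block has size 1, contributing (x − 2)

So m_A(x) = (x - 2)*(x + 4)^3 = x^4 + 10*x^3 + 24*x^2 - 32*x - 128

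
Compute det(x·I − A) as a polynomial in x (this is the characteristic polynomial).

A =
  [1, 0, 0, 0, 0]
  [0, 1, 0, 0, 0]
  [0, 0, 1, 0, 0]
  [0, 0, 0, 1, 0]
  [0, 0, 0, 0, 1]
x^5 - 5*x^4 + 10*x^3 - 10*x^2 + 5*x - 1

Expanding det(x·I − A) (e.g. by cofactor expansion or by noting that A is similar to its Jordan form J, which has the same characteristic polynomial as A) gives
  χ_A(x) = x^5 - 5*x^4 + 10*x^3 - 10*x^2 + 5*x - 1
which factors as (x - 1)^5. The eigenvalues (with algebraic multiplicities) are λ = 1 with multiplicity 5.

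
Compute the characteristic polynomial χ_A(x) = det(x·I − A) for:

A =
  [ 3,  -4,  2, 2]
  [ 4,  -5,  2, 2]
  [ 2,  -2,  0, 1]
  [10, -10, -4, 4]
x^4 - 2*x^3 - 3*x^2 + 4*x + 4

Expanding det(x·I − A) (e.g. by cofactor expansion or by noting that A is similar to its Jordan form J, which has the same characteristic polynomial as A) gives
  χ_A(x) = x^4 - 2*x^3 - 3*x^2 + 4*x + 4
which factors as (x - 2)^2*(x + 1)^2. The eigenvalues (with algebraic multiplicities) are λ = -1 with multiplicity 2, λ = 2 with multiplicity 2.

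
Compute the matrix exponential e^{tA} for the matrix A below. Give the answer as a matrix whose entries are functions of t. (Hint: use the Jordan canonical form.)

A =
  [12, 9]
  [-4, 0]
e^{tA} =
  [6*t*exp(6*t) + exp(6*t), 9*t*exp(6*t)]
  [-4*t*exp(6*t), -6*t*exp(6*t) + exp(6*t)]

Strategy: write A = P · J · P⁻¹ where J is a Jordan canonical form, so e^{tA} = P · e^{tJ} · P⁻¹, and e^{tJ} can be computed block-by-block.

A has Jordan form
J =
  [6, 1]
  [0, 6]
(up to reordering of blocks).

Per-block formulas:
  For a 2×2 Jordan block J_2(6): exp(t · J_2(6)) = e^(6t)·(I + t·N), where N is the 2×2 nilpotent shift.

After assembling e^{tJ} and conjugating by P, we get:

e^{tA} =
  [6*t*exp(6*t) + exp(6*t), 9*t*exp(6*t)]
  [-4*t*exp(6*t), -6*t*exp(6*t) + exp(6*t)]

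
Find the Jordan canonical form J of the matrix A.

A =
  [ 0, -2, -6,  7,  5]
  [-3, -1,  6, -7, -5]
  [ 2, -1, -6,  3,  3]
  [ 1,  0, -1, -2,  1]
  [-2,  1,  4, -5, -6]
J_3(-3) ⊕ J_2(-3)

The characteristic polynomial is
  det(x·I − A) = x^5 + 15*x^4 + 90*x^3 + 270*x^2 + 405*x + 243 = (x + 3)^5

Eigenvalues and multiplicities (the geometric multiplicity of λ is n − rank(A − λI), which equals the number of Jordan blocks for λ):
  λ = -3: algebraic multiplicity = 5, geometric multiplicity = 2

Determining the block sizes for each eigenvalue:
  λ = -3: with am = 5 and gm = 2, the partition is not yet determined (e.g. several partitions of 5 into 2 parts exist). Let N = A − (-3)·I. Computing rank(N^1) = 3, rank(N^2) = 1, rank(N^3) = 0; the number of blocks of size ≥ j is rank(N^{j−1}) − rank(N^j), giving [2, 2, 1]. So we have 1 block(s) of size 3, 1 block(s) of size 2 → block sizes [3, 2]

Assembling the blocks gives a Jordan form
J =
  [-3,  1,  0,  0,  0]
  [ 0, -3,  1,  0,  0]
  [ 0,  0, -3,  0,  0]
  [ 0,  0,  0, -3,  1]
  [ 0,  0,  0,  0, -3]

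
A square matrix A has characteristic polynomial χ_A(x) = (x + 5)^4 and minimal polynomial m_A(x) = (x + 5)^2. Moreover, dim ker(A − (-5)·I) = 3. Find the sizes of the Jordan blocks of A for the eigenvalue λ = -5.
Block sizes for λ = -5: [2, 1, 1]

Step 1 — from the characteristic polynomial, algebraic multiplicity of λ = -5 is 4. From dim ker(A − (-5)·I) = 3, there are exactly 3 Jordan blocks for λ = -5.
Step 2 — from the minimal polynomial, the factor (x + 5)^2 tells us the largest block for λ = -5 has size 2.
Step 3 — with total size 4, 3 blocks, and largest block 2, the block sizes (in nonincreasing order) are [2, 1, 1].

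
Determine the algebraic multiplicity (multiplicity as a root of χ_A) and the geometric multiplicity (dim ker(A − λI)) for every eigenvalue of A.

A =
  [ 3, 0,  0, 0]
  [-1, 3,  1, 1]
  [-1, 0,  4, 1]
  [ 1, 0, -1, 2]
λ = 3: alg = 4, geom = 3

Step 1 — factor the characteristic polynomial to read off the algebraic multiplicities:
  χ_A(x) = (x - 3)^4

Step 2 — compute geometric multiplicities via the rank-nullity identity g(λ) = n − rank(A − λI):
  rank(A − (3)·I) = 1, so dim ker(A − (3)·I) = n − 1 = 3

Summary:
  λ = 3: algebraic multiplicity = 4, geometric multiplicity = 3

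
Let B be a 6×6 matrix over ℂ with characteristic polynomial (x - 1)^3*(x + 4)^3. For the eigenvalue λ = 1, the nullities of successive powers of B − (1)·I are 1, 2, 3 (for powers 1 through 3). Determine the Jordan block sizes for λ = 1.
Block sizes for λ = 1: [3]

From the dimensions of kernels of powers, the number of Jordan blocks of size at least j is d_j − d_{j−1} where d_j = dim ker(N^j) (with d_0 = 0). Computing the differences gives [1, 1, 1].
The number of blocks of size exactly k is (#blocks of size ≥ k) − (#blocks of size ≥ k + 1), so the partition is: 1 block(s) of size 3.
In nonincreasing order the block sizes are [3].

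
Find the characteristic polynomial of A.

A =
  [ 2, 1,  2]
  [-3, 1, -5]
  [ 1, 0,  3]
x^3 - 6*x^2 + 12*x - 8

Expanding det(x·I − A) (e.g. by cofactor expansion or by noting that A is similar to its Jordan form J, which has the same characteristic polynomial as A) gives
  χ_A(x) = x^3 - 6*x^2 + 12*x - 8
which factors as (x - 2)^3. The eigenvalues (with algebraic multiplicities) are λ = 2 with multiplicity 3.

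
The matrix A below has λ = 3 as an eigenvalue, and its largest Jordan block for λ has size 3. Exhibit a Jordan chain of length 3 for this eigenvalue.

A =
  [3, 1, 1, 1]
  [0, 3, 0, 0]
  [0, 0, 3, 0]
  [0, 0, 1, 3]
A Jordan chain for λ = 3 of length 3:
v_1 = (1, 0, 0, 0)ᵀ
v_2 = (1, 0, 0, 1)ᵀ
v_3 = (0, 0, 1, 0)ᵀ

Let N = A − (3)·I. We want v_3 with N^3 v_3 = 0 but N^2 v_3 ≠ 0; then v_{j-1} := N · v_j for j = 3, …, 2.

Pick v_3 = (0, 0, 1, 0)ᵀ.
Then v_2 = N · v_3 = (1, 0, 0, 1)ᵀ.
Then v_1 = N · v_2 = (1, 0, 0, 0)ᵀ.

Sanity check: (A − (3)·I) v_1 = (0, 0, 0, 0)ᵀ = 0. ✓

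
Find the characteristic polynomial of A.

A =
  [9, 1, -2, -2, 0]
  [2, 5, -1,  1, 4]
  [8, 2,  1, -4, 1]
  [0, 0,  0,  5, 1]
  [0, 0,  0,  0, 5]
x^5 - 25*x^4 + 250*x^3 - 1250*x^2 + 3125*x - 3125

Expanding det(x·I − A) (e.g. by cofactor expansion or by noting that A is similar to its Jordan form J, which has the same characteristic polynomial as A) gives
  χ_A(x) = x^5 - 25*x^4 + 250*x^3 - 1250*x^2 + 3125*x - 3125
which factors as (x - 5)^5. The eigenvalues (with algebraic multiplicities) are λ = 5 with multiplicity 5.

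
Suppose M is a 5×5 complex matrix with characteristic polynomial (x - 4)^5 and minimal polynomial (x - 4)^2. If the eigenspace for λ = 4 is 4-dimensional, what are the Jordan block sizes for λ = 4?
Block sizes for λ = 4: [2, 1, 1, 1]

Step 1 — from the characteristic polynomial, algebraic multiplicity of λ = 4 is 5. From dim ker(M − (4)·I) = 4, there are exactly 4 Jordan blocks for λ = 4.
Step 2 — from the minimal polynomial, the factor (x − 4)^2 tells us the largest block for λ = 4 has size 2.
Step 3 — with total size 5, 4 blocks, and largest block 2, the block sizes (in nonincreasing order) are [2, 1, 1, 1].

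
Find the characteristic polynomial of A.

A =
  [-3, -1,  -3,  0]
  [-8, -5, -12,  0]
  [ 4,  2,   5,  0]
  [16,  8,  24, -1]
x^4 + 4*x^3 + 6*x^2 + 4*x + 1

Expanding det(x·I − A) (e.g. by cofactor expansion or by noting that A is similar to its Jordan form J, which has the same characteristic polynomial as A) gives
  χ_A(x) = x^4 + 4*x^3 + 6*x^2 + 4*x + 1
which factors as (x + 1)^4. The eigenvalues (with algebraic multiplicities) are λ = -1 with multiplicity 4.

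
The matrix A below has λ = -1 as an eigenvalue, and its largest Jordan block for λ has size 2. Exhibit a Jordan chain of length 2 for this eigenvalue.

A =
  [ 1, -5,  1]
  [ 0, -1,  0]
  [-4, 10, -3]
A Jordan chain for λ = -1 of length 2:
v_1 = (2, 0, -4)ᵀ
v_2 = (1, 0, 0)ᵀ

Let N = A − (-1)·I. We want v_2 with N^2 v_2 = 0 but N^1 v_2 ≠ 0; then v_{j-1} := N · v_j for j = 2, …, 2.

Pick v_2 = (1, 0, 0)ᵀ.
Then v_1 = N · v_2 = (2, 0, -4)ᵀ.

Sanity check: (A − (-1)·I) v_1 = (0, 0, 0)ᵀ = 0. ✓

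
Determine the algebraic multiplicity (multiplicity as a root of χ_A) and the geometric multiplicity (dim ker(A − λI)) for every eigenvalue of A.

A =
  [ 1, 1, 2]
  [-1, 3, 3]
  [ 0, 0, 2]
λ = 2: alg = 3, geom = 1

Step 1 — factor the characteristic polynomial to read off the algebraic multiplicities:
  χ_A(x) = (x - 2)^3

Step 2 — compute geometric multiplicities via the rank-nullity identity g(λ) = n − rank(A − λI):
  rank(A − (2)·I) = 2, so dim ker(A − (2)·I) = n − 2 = 1

Summary:
  λ = 2: algebraic multiplicity = 3, geometric multiplicity = 1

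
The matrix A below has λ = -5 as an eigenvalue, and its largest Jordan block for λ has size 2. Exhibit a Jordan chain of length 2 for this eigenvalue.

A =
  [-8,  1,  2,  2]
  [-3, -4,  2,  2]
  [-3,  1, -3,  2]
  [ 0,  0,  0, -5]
A Jordan chain for λ = -5 of length 2:
v_1 = (-3, -3, -3, 0)ᵀ
v_2 = (1, 0, 0, 0)ᵀ

Let N = A − (-5)·I. We want v_2 with N^2 v_2 = 0 but N^1 v_2 ≠ 0; then v_{j-1} := N · v_j for j = 2, …, 2.

Pick v_2 = (1, 0, 0, 0)ᵀ.
Then v_1 = N · v_2 = (-3, -3, -3, 0)ᵀ.

Sanity check: (A − (-5)·I) v_1 = (0, 0, 0, 0)ᵀ = 0. ✓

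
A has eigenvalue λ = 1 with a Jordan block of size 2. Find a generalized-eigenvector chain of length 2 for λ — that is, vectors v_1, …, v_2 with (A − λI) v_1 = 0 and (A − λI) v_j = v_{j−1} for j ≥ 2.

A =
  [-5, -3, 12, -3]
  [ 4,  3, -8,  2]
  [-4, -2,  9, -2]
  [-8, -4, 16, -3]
A Jordan chain for λ = 1 of length 2:
v_1 = (-6, 4, -4, -8)ᵀ
v_2 = (1, 0, 0, 0)ᵀ

Let N = A − (1)·I. We want v_2 with N^2 v_2 = 0 but N^1 v_2 ≠ 0; then v_{j-1} := N · v_j for j = 2, …, 2.

Pick v_2 = (1, 0, 0, 0)ᵀ.
Then v_1 = N · v_2 = (-6, 4, -4, -8)ᵀ.

Sanity check: (A − (1)·I) v_1 = (0, 0, 0, 0)ᵀ = 0. ✓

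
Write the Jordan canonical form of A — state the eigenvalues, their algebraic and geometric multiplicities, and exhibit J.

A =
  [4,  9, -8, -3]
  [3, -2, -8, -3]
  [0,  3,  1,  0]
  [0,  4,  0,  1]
J_3(1) ⊕ J_1(1)

The characteristic polynomial is
  det(x·I − A) = x^4 - 4*x^3 + 6*x^2 - 4*x + 1 = (x - 1)^4

Eigenvalues and multiplicities (the geometric multiplicity of λ is n − rank(A − λI), which equals the number of Jordan blocks for λ):
  λ = 1: algebraic multiplicity = 4, geometric multiplicity = 2

Determining the block sizes for each eigenvalue:
  λ = 1: with am = 4 and gm = 2, the partition is not yet determined (e.g. several partitions of 4 into 2 parts exist). Let N = A − (1)·I. Computing rank(N^1) = 2, rank(N^2) = 1, rank(N^3) = 0; the number of blocks of size ≥ j is rank(N^{j−1}) − rank(N^j), giving [2, 1, 1]. So we have 1 block(s) of size 3, 1 block(s) of size 1 → block sizes [3, 1]

Assembling the blocks gives a Jordan form
J =
  [1, 1, 0, 0]
  [0, 1, 1, 0]
  [0, 0, 1, 0]
  [0, 0, 0, 1]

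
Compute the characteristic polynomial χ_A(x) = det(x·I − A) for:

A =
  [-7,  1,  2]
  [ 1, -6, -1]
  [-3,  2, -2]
x^3 + 15*x^2 + 75*x + 125

Expanding det(x·I − A) (e.g. by cofactor expansion or by noting that A is similar to its Jordan form J, which has the same characteristic polynomial as A) gives
  χ_A(x) = x^3 + 15*x^2 + 75*x + 125
which factors as (x + 5)^3. The eigenvalues (with algebraic multiplicities) are λ = -5 with multiplicity 3.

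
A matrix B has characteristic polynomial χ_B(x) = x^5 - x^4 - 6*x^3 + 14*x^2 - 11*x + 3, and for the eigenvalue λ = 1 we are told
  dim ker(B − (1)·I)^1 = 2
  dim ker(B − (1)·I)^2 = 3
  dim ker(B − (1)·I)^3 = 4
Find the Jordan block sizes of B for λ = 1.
Block sizes for λ = 1: [3, 1]

From the dimensions of kernels of powers, the number of Jordan blocks of size at least j is d_j − d_{j−1} where d_j = dim ker(N^j) (with d_0 = 0). Computing the differences gives [2, 1, 1].
The number of blocks of size exactly k is (#blocks of size ≥ k) − (#blocks of size ≥ k + 1), so the partition is: 1 block(s) of size 1, 1 block(s) of size 3.
In nonincreasing order the block sizes are [3, 1].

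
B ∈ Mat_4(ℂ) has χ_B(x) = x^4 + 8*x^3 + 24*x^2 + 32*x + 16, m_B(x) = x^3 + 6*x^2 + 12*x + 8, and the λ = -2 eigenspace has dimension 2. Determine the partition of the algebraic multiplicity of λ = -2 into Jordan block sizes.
Block sizes for λ = -2: [3, 1]

Step 1 — from the characteristic polynomial, algebraic multiplicity of λ = -2 is 4. From dim ker(B − (-2)·I) = 2, there are exactly 2 Jordan blocks for λ = -2.
Step 2 — from the minimal polynomial, the factor (x + 2)^3 tells us the largest block for λ = -2 has size 3.
Step 3 — with total size 4, 2 blocks, and largest block 3, the block sizes (in nonincreasing order) are [3, 1].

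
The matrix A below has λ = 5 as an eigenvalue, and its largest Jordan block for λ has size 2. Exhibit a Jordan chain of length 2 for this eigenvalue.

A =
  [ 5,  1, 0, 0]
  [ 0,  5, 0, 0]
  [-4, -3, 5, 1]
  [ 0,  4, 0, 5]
A Jordan chain for λ = 5 of length 2:
v_1 = (0, 0, -4, 0)ᵀ
v_2 = (1, 0, 0, 0)ᵀ

Let N = A − (5)·I. We want v_2 with N^2 v_2 = 0 but N^1 v_2 ≠ 0; then v_{j-1} := N · v_j for j = 2, …, 2.

Pick v_2 = (1, 0, 0, 0)ᵀ.
Then v_1 = N · v_2 = (0, 0, -4, 0)ᵀ.

Sanity check: (A − (5)·I) v_1 = (0, 0, 0, 0)ᵀ = 0. ✓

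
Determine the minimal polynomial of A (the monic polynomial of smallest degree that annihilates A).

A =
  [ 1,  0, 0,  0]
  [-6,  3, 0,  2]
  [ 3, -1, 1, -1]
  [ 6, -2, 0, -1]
x^2 - 2*x + 1

The characteristic polynomial is χ_A(x) = (x - 1)^4, so the eigenvalues are known. The minimal polynomial is
  m_A(x) = Π_λ (x − λ)^{k_λ}
where k_λ is the size of the *largest* Jordan block for λ (equivalently, the smallest k with (A − λI)^k v = 0 for every generalised eigenvector v of λ).

  λ = 1: largest Jordan block has size 2, contributing (x − 1)^2

So m_A(x) = (x - 1)^2 = x^2 - 2*x + 1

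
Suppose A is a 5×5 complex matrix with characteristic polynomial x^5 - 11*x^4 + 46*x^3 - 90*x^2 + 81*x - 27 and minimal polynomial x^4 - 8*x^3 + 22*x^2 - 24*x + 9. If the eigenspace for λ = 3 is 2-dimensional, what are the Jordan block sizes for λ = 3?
Block sizes for λ = 3: [2, 1]

Step 1 — from the characteristic polynomial, algebraic multiplicity of λ = 3 is 3. From dim ker(A − (3)·I) = 2, there are exactly 2 Jordan blocks for λ = 3.
Step 2 — from the minimal polynomial, the factor (x − 3)^2 tells us the largest block for λ = 3 has size 2.
Step 3 — with total size 3, 2 blocks, and largest block 2, the block sizes (in nonincreasing order) are [2, 1].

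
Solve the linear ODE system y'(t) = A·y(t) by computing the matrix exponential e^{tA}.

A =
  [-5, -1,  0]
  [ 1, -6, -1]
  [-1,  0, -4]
e^{tA} =
  [-t^2*exp(-5*t)/2 + exp(-5*t), t^2*exp(-5*t)/2 - t*exp(-5*t), t^2*exp(-5*t)/2]
  [t*exp(-5*t), -t*exp(-5*t) + exp(-5*t), -t*exp(-5*t)]
  [-t^2*exp(-5*t)/2 - t*exp(-5*t), t^2*exp(-5*t)/2, t^2*exp(-5*t)/2 + t*exp(-5*t) + exp(-5*t)]

Strategy: write A = P · J · P⁻¹ where J is a Jordan canonical form, so e^{tA} = P · e^{tJ} · P⁻¹, and e^{tJ} can be computed block-by-block.

A has Jordan form
J =
  [-5,  1,  0]
  [ 0, -5,  1]
  [ 0,  0, -5]
(up to reordering of blocks).

Per-block formulas:
  For a 3×3 Jordan block J_3(-5): exp(t · J_3(-5)) = e^(-5t)·(I + t·N + (t^2/2)·N^2), where N is the 3×3 nilpotent shift.

After assembling e^{tJ} and conjugating by P, we get:

e^{tA} =
  [-t^2*exp(-5*t)/2 + exp(-5*t), t^2*exp(-5*t)/2 - t*exp(-5*t), t^2*exp(-5*t)/2]
  [t*exp(-5*t), -t*exp(-5*t) + exp(-5*t), -t*exp(-5*t)]
  [-t^2*exp(-5*t)/2 - t*exp(-5*t), t^2*exp(-5*t)/2, t^2*exp(-5*t)/2 + t*exp(-5*t) + exp(-5*t)]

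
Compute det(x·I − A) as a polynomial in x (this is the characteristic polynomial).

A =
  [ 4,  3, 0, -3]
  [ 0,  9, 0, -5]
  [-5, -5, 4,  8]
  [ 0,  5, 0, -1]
x^4 - 16*x^3 + 96*x^2 - 256*x + 256

Expanding det(x·I − A) (e.g. by cofactor expansion or by noting that A is similar to its Jordan form J, which has the same characteristic polynomial as A) gives
  χ_A(x) = x^4 - 16*x^3 + 96*x^2 - 256*x + 256
which factors as (x - 4)^4. The eigenvalues (with algebraic multiplicities) are λ = 4 with multiplicity 4.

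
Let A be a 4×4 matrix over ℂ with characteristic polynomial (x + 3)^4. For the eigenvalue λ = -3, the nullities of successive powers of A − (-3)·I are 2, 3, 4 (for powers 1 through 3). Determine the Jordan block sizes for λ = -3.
Block sizes for λ = -3: [3, 1]

From the dimensions of kernels of powers, the number of Jordan blocks of size at least j is d_j − d_{j−1} where d_j = dim ker(N^j) (with d_0 = 0). Computing the differences gives [2, 1, 1].
The number of blocks of size exactly k is (#blocks of size ≥ k) − (#blocks of size ≥ k + 1), so the partition is: 1 block(s) of size 1, 1 block(s) of size 3.
In nonincreasing order the block sizes are [3, 1].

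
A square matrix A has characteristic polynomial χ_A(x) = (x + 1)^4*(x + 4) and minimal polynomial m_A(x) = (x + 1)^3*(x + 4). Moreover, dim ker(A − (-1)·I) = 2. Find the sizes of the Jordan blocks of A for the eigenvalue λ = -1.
Block sizes for λ = -1: [3, 1]

Step 1 — from the characteristic polynomial, algebraic multiplicity of λ = -1 is 4. From dim ker(A − (-1)·I) = 2, there are exactly 2 Jordan blocks for λ = -1.
Step 2 — from the minimal polynomial, the factor (x + 1)^3 tells us the largest block for λ = -1 has size 3.
Step 3 — with total size 4, 2 blocks, and largest block 3, the block sizes (in nonincreasing order) are [3, 1].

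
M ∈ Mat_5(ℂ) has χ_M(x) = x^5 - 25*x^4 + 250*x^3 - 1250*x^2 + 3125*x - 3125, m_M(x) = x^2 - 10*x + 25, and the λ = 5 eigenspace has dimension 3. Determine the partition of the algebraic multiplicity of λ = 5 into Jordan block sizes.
Block sizes for λ = 5: [2, 2, 1]

Step 1 — from the characteristic polynomial, algebraic multiplicity of λ = 5 is 5. From dim ker(M − (5)·I) = 3, there are exactly 3 Jordan blocks for λ = 5.
Step 2 — from the minimal polynomial, the factor (x − 5)^2 tells us the largest block for λ = 5 has size 2.
Step 3 — with total size 5, 3 blocks, and largest block 2, the block sizes (in nonincreasing order) are [2, 2, 1].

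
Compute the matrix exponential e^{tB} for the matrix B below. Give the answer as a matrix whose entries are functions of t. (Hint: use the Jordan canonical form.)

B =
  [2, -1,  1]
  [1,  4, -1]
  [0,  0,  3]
e^{tB} =
  [-t*exp(3*t) + exp(3*t), -t*exp(3*t), t*exp(3*t)]
  [t*exp(3*t), t*exp(3*t) + exp(3*t), -t*exp(3*t)]
  [0, 0, exp(3*t)]

Strategy: write B = P · J · P⁻¹ where J is a Jordan canonical form, so e^{tB} = P · e^{tJ} · P⁻¹, and e^{tJ} can be computed block-by-block.

B has Jordan form
J =
  [3, 1, 0]
  [0, 3, 0]
  [0, 0, 3]
(up to reordering of blocks).

Per-block formulas:
  For a 2×2 Jordan block J_2(3): exp(t · J_2(3)) = e^(3t)·(I + t·N), where N is the 2×2 nilpotent shift.
  For a 1×1 block at λ = 3: exp(t · [3]) = [e^(3t)].

After assembling e^{tJ} and conjugating by P, we get:

e^{tB} =
  [-t*exp(3*t) + exp(3*t), -t*exp(3*t), t*exp(3*t)]
  [t*exp(3*t), t*exp(3*t) + exp(3*t), -t*exp(3*t)]
  [0, 0, exp(3*t)]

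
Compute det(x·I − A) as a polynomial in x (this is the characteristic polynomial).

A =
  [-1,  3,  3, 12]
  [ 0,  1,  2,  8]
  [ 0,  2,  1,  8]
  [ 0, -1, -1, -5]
x^4 + 4*x^3 + 6*x^2 + 4*x + 1

Expanding det(x·I − A) (e.g. by cofactor expansion or by noting that A is similar to its Jordan form J, which has the same characteristic polynomial as A) gives
  χ_A(x) = x^4 + 4*x^3 + 6*x^2 + 4*x + 1
which factors as (x + 1)^4. The eigenvalues (with algebraic multiplicities) are λ = -1 with multiplicity 4.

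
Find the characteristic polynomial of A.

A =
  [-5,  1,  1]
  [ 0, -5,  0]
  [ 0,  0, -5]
x^3 + 15*x^2 + 75*x + 125

Expanding det(x·I − A) (e.g. by cofactor expansion or by noting that A is similar to its Jordan form J, which has the same characteristic polynomial as A) gives
  χ_A(x) = x^3 + 15*x^2 + 75*x + 125
which factors as (x + 5)^3. The eigenvalues (with algebraic multiplicities) are λ = -5 with multiplicity 3.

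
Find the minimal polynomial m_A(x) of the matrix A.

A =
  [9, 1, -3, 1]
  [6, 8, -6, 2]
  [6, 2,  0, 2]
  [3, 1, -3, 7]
x^2 - 12*x + 36

The characteristic polynomial is χ_A(x) = (x - 6)^4, so the eigenvalues are known. The minimal polynomial is
  m_A(x) = Π_λ (x − λ)^{k_λ}
where k_λ is the size of the *largest* Jordan block for λ (equivalently, the smallest k with (A − λI)^k v = 0 for every generalised eigenvector v of λ).

  λ = 6: largest Jordan block has size 2, contributing (x − 6)^2

So m_A(x) = (x - 6)^2 = x^2 - 12*x + 36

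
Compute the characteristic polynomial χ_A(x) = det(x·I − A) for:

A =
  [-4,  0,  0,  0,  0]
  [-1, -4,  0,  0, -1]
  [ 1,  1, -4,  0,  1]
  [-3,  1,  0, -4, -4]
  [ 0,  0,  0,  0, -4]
x^5 + 20*x^4 + 160*x^3 + 640*x^2 + 1280*x + 1024

Expanding det(x·I − A) (e.g. by cofactor expansion or by noting that A is similar to its Jordan form J, which has the same characteristic polynomial as A) gives
  χ_A(x) = x^5 + 20*x^4 + 160*x^3 + 640*x^2 + 1280*x + 1024
which factors as (x + 4)^5. The eigenvalues (with algebraic multiplicities) are λ = -4 with multiplicity 5.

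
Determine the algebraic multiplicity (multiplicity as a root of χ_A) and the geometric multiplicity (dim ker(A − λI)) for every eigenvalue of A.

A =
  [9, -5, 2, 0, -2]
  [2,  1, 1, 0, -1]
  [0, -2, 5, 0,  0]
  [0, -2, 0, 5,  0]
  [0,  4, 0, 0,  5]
λ = 5: alg = 5, geom = 3

Step 1 — factor the characteristic polynomial to read off the algebraic multiplicities:
  χ_A(x) = (x - 5)^5

Step 2 — compute geometric multiplicities via the rank-nullity identity g(λ) = n − rank(A − λI):
  rank(A − (5)·I) = 2, so dim ker(A − (5)·I) = n − 2 = 3

Summary:
  λ = 5: algebraic multiplicity = 5, geometric multiplicity = 3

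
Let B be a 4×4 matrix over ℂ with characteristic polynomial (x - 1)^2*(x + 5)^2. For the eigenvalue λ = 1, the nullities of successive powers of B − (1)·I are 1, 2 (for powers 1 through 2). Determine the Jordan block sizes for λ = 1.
Block sizes for λ = 1: [2]

From the dimensions of kernels of powers, the number of Jordan blocks of size at least j is d_j − d_{j−1} where d_j = dim ker(N^j) (with d_0 = 0). Computing the differences gives [1, 1].
The number of blocks of size exactly k is (#blocks of size ≥ k) − (#blocks of size ≥ k + 1), so the partition is: 1 block(s) of size 2.
In nonincreasing order the block sizes are [2].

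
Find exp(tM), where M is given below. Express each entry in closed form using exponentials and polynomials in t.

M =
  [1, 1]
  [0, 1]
e^{tM} =
  [exp(t), t*exp(t)]
  [0, exp(t)]

Strategy: write M = P · J · P⁻¹ where J is a Jordan canonical form, so e^{tM} = P · e^{tJ} · P⁻¹, and e^{tJ} can be computed block-by-block.

M has Jordan form
J =
  [1, 1]
  [0, 1]
(up to reordering of blocks).

Per-block formulas:
  For a 2×2 Jordan block J_2(1): exp(t · J_2(1)) = e^(1t)·(I + t·N), where N is the 2×2 nilpotent shift.

After assembling e^{tJ} and conjugating by P, we get:

e^{tM} =
  [exp(t), t*exp(t)]
  [0, exp(t)]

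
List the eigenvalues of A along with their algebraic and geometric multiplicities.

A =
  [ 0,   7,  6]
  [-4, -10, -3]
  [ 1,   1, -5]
λ = -5: alg = 3, geom = 1

Step 1 — factor the characteristic polynomial to read off the algebraic multiplicities:
  χ_A(x) = (x + 5)^3

Step 2 — compute geometric multiplicities via the rank-nullity identity g(λ) = n − rank(A − λI):
  rank(A − (-5)·I) = 2, so dim ker(A − (-5)·I) = n − 2 = 1

Summary:
  λ = -5: algebraic multiplicity = 3, geometric multiplicity = 1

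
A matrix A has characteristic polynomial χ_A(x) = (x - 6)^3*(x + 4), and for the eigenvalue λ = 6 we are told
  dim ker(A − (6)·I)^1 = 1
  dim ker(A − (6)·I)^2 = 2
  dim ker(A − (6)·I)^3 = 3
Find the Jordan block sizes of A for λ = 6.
Block sizes for λ = 6: [3]

From the dimensions of kernels of powers, the number of Jordan blocks of size at least j is d_j − d_{j−1} where d_j = dim ker(N^j) (with d_0 = 0). Computing the differences gives [1, 1, 1].
The number of blocks of size exactly k is (#blocks of size ≥ k) − (#blocks of size ≥ k + 1), so the partition is: 1 block(s) of size 3.
In nonincreasing order the block sizes are [3].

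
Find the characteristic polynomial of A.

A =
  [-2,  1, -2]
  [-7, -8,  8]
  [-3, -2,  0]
x^3 + 10*x^2 + 33*x + 36

Expanding det(x·I − A) (e.g. by cofactor expansion or by noting that A is similar to its Jordan form J, which has the same characteristic polynomial as A) gives
  χ_A(x) = x^3 + 10*x^2 + 33*x + 36
which factors as (x + 3)^2*(x + 4). The eigenvalues (with algebraic multiplicities) are λ = -4 with multiplicity 1, λ = -3 with multiplicity 2.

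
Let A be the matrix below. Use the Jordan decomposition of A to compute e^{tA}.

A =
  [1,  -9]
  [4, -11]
e^{tA} =
  [6*t*exp(-5*t) + exp(-5*t), -9*t*exp(-5*t)]
  [4*t*exp(-5*t), -6*t*exp(-5*t) + exp(-5*t)]

Strategy: write A = P · J · P⁻¹ where J is a Jordan canonical form, so e^{tA} = P · e^{tJ} · P⁻¹, and e^{tJ} can be computed block-by-block.

A has Jordan form
J =
  [-5,  1]
  [ 0, -5]
(up to reordering of blocks).

Per-block formulas:
  For a 2×2 Jordan block J_2(-5): exp(t · J_2(-5)) = e^(-5t)·(I + t·N), where N is the 2×2 nilpotent shift.

After assembling e^{tJ} and conjugating by P, we get:

e^{tA} =
  [6*t*exp(-5*t) + exp(-5*t), -9*t*exp(-5*t)]
  [4*t*exp(-5*t), -6*t*exp(-5*t) + exp(-5*t)]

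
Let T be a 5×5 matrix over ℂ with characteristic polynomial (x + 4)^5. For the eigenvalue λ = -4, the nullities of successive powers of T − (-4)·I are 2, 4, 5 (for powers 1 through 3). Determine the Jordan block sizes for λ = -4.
Block sizes for λ = -4: [3, 2]

From the dimensions of kernels of powers, the number of Jordan blocks of size at least j is d_j − d_{j−1} where d_j = dim ker(N^j) (with d_0 = 0). Computing the differences gives [2, 2, 1].
The number of blocks of size exactly k is (#blocks of size ≥ k) − (#blocks of size ≥ k + 1), so the partition is: 1 block(s) of size 2, 1 block(s) of size 3.
In nonincreasing order the block sizes are [3, 2].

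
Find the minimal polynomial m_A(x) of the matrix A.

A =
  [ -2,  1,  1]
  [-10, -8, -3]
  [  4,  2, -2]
x^3 + 12*x^2 + 48*x + 64

The characteristic polynomial is χ_A(x) = (x + 4)^3, so the eigenvalues are known. The minimal polynomial is
  m_A(x) = Π_λ (x − λ)^{k_λ}
where k_λ is the size of the *largest* Jordan block for λ (equivalently, the smallest k with (A − λI)^k v = 0 for every generalised eigenvector v of λ).

  λ = -4: largest Jordan block has size 3, contributing (x + 4)^3

So m_A(x) = (x + 4)^3 = x^3 + 12*x^2 + 48*x + 64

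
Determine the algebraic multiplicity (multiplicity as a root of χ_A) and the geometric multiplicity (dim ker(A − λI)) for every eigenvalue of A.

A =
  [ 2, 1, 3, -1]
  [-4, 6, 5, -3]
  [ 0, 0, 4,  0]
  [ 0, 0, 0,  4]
λ = 4: alg = 4, geom = 2

Step 1 — factor the characteristic polynomial to read off the algebraic multiplicities:
  χ_A(x) = (x - 4)^4

Step 2 — compute geometric multiplicities via the rank-nullity identity g(λ) = n − rank(A − λI):
  rank(A − (4)·I) = 2, so dim ker(A − (4)·I) = n − 2 = 2

Summary:
  λ = 4: algebraic multiplicity = 4, geometric multiplicity = 2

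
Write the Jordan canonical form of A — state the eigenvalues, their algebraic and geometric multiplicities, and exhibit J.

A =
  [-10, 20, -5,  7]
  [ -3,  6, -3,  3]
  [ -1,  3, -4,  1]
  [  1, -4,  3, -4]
J_3(-3) ⊕ J_1(-3)

The characteristic polynomial is
  det(x·I − A) = x^4 + 12*x^3 + 54*x^2 + 108*x + 81 = (x + 3)^4

Eigenvalues and multiplicities (the geometric multiplicity of λ is n − rank(A − λI), which equals the number of Jordan blocks for λ):
  λ = -3: algebraic multiplicity = 4, geometric multiplicity = 2

Determining the block sizes for each eigenvalue:
  λ = -3: with am = 4 and gm = 2, the partition is not yet determined (e.g. several partitions of 4 into 2 parts exist). Let N = A − (-3)·I. Computing rank(N^1) = 2, rank(N^2) = 1, rank(N^3) = 0; the number of blocks of size ≥ j is rank(N^{j−1}) − rank(N^j), giving [2, 1, 1]. So we have 1 block(s) of size 3, 1 block(s) of size 1 → block sizes [3, 1]

Assembling the blocks gives a Jordan form
J =
  [-3,  1,  0,  0]
  [ 0, -3,  1,  0]
  [ 0,  0, -3,  0]
  [ 0,  0,  0, -3]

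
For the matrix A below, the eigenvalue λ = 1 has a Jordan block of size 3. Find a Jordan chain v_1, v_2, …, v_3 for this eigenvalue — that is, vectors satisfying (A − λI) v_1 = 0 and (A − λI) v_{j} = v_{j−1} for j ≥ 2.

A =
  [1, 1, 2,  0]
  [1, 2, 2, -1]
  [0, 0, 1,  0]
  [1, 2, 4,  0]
A Jordan chain for λ = 1 of length 3:
v_1 = (1, 0, 0, 1)ᵀ
v_2 = (0, 1, 0, 1)ᵀ
v_3 = (1, 0, 0, 0)ᵀ

Let N = A − (1)·I. We want v_3 with N^3 v_3 = 0 but N^2 v_3 ≠ 0; then v_{j-1} := N · v_j for j = 3, …, 2.

Pick v_3 = (1, 0, 0, 0)ᵀ.
Then v_2 = N · v_3 = (0, 1, 0, 1)ᵀ.
Then v_1 = N · v_2 = (1, 0, 0, 1)ᵀ.

Sanity check: (A − (1)·I) v_1 = (0, 0, 0, 0)ᵀ = 0. ✓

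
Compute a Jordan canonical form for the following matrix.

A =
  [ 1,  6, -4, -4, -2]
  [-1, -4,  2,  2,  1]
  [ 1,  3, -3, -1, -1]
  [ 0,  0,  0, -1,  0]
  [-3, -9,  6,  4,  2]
J_2(-1) ⊕ J_2(-1) ⊕ J_1(-1)

The characteristic polynomial is
  det(x·I − A) = x^5 + 5*x^4 + 10*x^3 + 10*x^2 + 5*x + 1 = (x + 1)^5

Eigenvalues and multiplicities (the geometric multiplicity of λ is n − rank(A − λI), which equals the number of Jordan blocks for λ):
  λ = -1: algebraic multiplicity = 5, geometric multiplicity = 3

Determining the block sizes for each eigenvalue:
  λ = -1: with am = 5 and gm = 3, the partition is not yet determined (e.g. several partitions of 5 into 3 parts exist). Let N = A − (-1)·I. Computing rank(N^1) = 2, rank(N^2) = 0; the number of blocks of size ≥ j is rank(N^{j−1}) − rank(N^j), giving [3, 2]. So we have 2 block(s) of size 2, 1 block(s) of size 1 → block sizes [2, 2, 1]

Assembling the blocks gives a Jordan form
J =
  [-1,  1,  0,  0,  0]
  [ 0, -1,  0,  0,  0]
  [ 0,  0, -1,  1,  0]
  [ 0,  0,  0, -1,  0]
  [ 0,  0,  0,  0, -1]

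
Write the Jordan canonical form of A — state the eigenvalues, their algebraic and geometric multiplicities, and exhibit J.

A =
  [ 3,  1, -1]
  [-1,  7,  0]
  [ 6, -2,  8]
J_3(6)

The characteristic polynomial is
  det(x·I − A) = x^3 - 18*x^2 + 108*x - 216 = (x - 6)^3

Eigenvalues and multiplicities (the geometric multiplicity of λ is n − rank(A − λI), which equals the number of Jordan blocks for λ):
  λ = 6: algebraic multiplicity = 3, geometric multiplicity = 1

Determining the block sizes for each eigenvalue:
  λ = 6: one block (gm = 1), so the single block has size am = 3 → block sizes [3]

Assembling the blocks gives a Jordan form
J =
  [6, 1, 0]
  [0, 6, 1]
  [0, 0, 6]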